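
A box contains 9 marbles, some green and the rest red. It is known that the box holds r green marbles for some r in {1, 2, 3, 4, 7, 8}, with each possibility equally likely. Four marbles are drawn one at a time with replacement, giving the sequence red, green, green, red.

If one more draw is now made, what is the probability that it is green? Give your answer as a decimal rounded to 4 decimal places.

0.4387

For each hypothesis, P(data | H) works out to: P(data | r = 1) = (8/9)(1/9)(1/9)(8/9) = 0.0097546; P(data | r = 2) = (7/9)(2/9)(2/9)(7/9) = 0.029873; P(data | r = 3) = (6/9)(3/9)(3/9)(6/9) = 0.049383; P(data | r = 4) = (5/9)(4/9)(4/9)(5/9) = 0.060966; P(data | r = 7) = (2/9)(7/9)(7/9)(2/9) = 0.029873; P(data | r = 8) = (1/9)(8/9)(8/9)(1/9) = 0.0097546.
Multiplying each by its prior: 1/6 · 0.0097546 = 0.0016258, 1/6 · 0.029873 = 0.0049789, 1/6 · 0.049383 = 0.0082305, 1/6 · 0.060966 = 0.010161, 1/6 · 0.029873 = 0.0049789, 1/6 · 0.0097546 = 0.0016258; with total 0.031601.
The posterior is then P(r = 1 | data) = 0.051447, P(r = 2 | data) = 0.15756, P(r = 3 | data) = 0.26045, P(r = 4 | data) = 0.32154, P(r = 7 | data) = 0.15756, P(r = 8 | data) = 0.051447.
The predictive probability is P(green next | data) = (1/9)(0.051447) + (2/9)(0.15756) + (1/3)(0.26045) + (4/9)(0.32154) + (7/9)(0.15756) + (8/9)(0.051447) = 0.43873.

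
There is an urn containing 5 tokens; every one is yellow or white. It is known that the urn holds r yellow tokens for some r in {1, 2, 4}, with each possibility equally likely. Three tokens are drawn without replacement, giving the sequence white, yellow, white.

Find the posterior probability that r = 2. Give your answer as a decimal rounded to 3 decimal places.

The likelihood of the observed sequence under each hypothesis: P(data | r = 1) = (4/5)(1/4)(3/3) = 1/5; P(data | r = 2) = (3/5)(2/4)(2/3) = 1/5; P(data | r = 4) = (1/5)(4/4)(0/3) = 0.
Multiplying each by its prior: 1/3 · 1/5 = 1/15, 1/3 · 1/5 = 1/15, 1/3 · 0 = 0; these sum to 2/15.
Hence P(r = 2 | data) = (1/15) / (2/15) = 1/2.

0.500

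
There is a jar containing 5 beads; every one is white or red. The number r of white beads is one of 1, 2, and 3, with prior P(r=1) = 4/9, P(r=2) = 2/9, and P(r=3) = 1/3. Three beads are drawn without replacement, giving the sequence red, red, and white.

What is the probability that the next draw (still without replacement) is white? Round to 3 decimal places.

The likelihood of the observed sequence under each hypothesis: P(data | r = 1) = (4/5)(3/4)(1/3) = 1/5; P(data | r = 2) = (3/5)(2/4)(2/3) = 1/5; P(data | r = 3) = (2/5)(1/4)(3/3) = 1/10.
Multiplying each by its prior: 4/9 · 1/5 = 4/45, 2/9 · 1/5 = 2/45, 1/3 · 1/10 = 1/30; with total 1/6.
The posterior is then P(r = 1 | data) = 8/15, P(r = 2 | data) = 4/15, P(r = 3 | data) = 1/5.
So P(white next | data) = Σ P(white next | H) P(H | data) = (0)(8/15) + (1/2)(4/15) + (1)(1/5) = 1/3.

0.333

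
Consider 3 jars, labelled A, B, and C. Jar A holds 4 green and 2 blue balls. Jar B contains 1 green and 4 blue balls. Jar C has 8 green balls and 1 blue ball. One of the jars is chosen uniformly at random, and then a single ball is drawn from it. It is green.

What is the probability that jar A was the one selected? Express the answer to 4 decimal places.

0.3797

For each hypothesis, P(data | H) works out to: P(data | jar A) = (4/6) = 2/3; P(data | jar B) = (1/5) = 1/5; P(data | jar C) = (8/9) = 8/9.
Weighting by the prior gives 1/3 · 2/3 = 2/9, 1/3 · 1/5 = 1/15, 1/3 · 8/9 = 8/27; these sum to 79/135.
Therefore the posterior P(jar A | data) = (2/9) / (79/135) = 30/79.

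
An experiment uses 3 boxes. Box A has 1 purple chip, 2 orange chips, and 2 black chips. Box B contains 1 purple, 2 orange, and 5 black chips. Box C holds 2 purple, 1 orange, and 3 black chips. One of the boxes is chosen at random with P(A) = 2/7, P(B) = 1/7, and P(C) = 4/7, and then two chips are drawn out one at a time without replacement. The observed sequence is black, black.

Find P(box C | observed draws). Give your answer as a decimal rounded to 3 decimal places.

The likelihood of the observed sequence under each hypothesis: P(data | box A) = (2/5)(1/4) = 1/10; P(data | box B) = (5/8)(4/7) = 5/14; P(data | box C) = (3/6)(2/5) = 1/5.
Weighting by the prior gives 2/7 · 1/10 = 1/35, 1/7 · 5/14 = 5/98, 4/7 · 1/5 = 4/35; with total 19/98.
By Bayes' rule, P(box C | data) = (4/35) / (19/98) = 56/95.

0.589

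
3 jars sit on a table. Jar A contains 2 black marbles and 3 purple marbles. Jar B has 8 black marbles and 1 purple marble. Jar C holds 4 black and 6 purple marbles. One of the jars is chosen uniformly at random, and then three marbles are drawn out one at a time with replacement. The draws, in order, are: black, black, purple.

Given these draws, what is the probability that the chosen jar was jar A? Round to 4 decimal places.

0.3431

Compute the likelihood of the observed sequence for each case: P(data | jar A) = (2/5)(2/5)(3/5) = 0.096; P(data | jar B) = (8/9)(8/9)(1/9) = 0.087791; P(data | jar C) = (4/10)(4/10)(6/10) = 0.096.
The prior-weighted likelihoods are 1/3 · 0.096 = 0.032, 1/3 · 0.087791 = 0.029264, 1/3 · 0.096 = 0.032; these sum to 0.093264.
By Bayes' rule, P(jar A | data) = (0.032) / (0.093264) = 0.34311.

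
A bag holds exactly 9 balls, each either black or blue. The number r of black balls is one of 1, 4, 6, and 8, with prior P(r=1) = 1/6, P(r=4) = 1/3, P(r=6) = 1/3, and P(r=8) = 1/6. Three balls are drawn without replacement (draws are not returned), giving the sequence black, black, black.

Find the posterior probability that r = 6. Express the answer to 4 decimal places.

The likelihood of the observed sequence under each hypothesis: P(data | r = 1) = (1/9)(0/8) = 0; P(data | r = 4) = (4/9)(3/8)(2/7) = 1/21; P(data | r = 6) = (6/9)(5/8)(4/7) = 5/21; P(data | r = 8) = (8/9)(7/8)(6/7) = 2/3.
The prior-weighted likelihoods are 1/6 · 0 = 0, 1/3 · 1/21 = 1/63, 1/3 · 5/21 = 5/63, 1/6 · 2/3 = 1/9; summing to 13/63.
Therefore the posterior P(r = 6 | data) = (5/63) / (13/63) = 5/13.

0.3846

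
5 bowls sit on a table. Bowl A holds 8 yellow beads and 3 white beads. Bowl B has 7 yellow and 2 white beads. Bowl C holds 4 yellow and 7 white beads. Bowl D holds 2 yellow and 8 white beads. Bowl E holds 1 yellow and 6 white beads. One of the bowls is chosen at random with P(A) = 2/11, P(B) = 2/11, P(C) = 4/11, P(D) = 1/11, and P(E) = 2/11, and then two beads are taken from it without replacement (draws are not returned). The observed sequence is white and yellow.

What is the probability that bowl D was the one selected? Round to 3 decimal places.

0.077

Under each hypothesis, the probability of the observed sequence is: P(data | bowl A) = (3/11)(8/10) = 0.21818; P(data | bowl B) = (2/9)(7/8) = 0.19444; P(data | bowl C) = (7/11)(4/10) = 0.25455; P(data | bowl D) = (8/10)(2/9) = 0.17778; P(data | bowl E) = (6/7)(1/6) = 0.14286.
Multiplying each by its prior: 2/11 · 0.21818 = 0.039669, 2/11 · 0.19444 = 0.035354, 4/11 · 0.25455 = 0.092562, 1/11 · 0.17778 = 0.016162, 2/11 · 0.14286 = 0.025974; these sum to 0.20972.
By Bayes' rule, P(bowl D | data) = (0.016162) / (0.20972) = 0.077063.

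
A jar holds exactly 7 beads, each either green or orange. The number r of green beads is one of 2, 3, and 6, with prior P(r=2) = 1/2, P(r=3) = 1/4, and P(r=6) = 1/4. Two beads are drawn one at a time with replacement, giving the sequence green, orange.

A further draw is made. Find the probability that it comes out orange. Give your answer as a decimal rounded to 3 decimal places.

For each hypothesis, P(data | H) works out to: P(data | r = 2) = (2/7)(5/7) = 10/49; P(data | r = 3) = (3/7)(4/7) = 12/49; P(data | r = 6) = (6/7)(1/7) = 6/49.
The prior-weighted likelihoods are 1/2 · 10/49 = 5/49, 1/4 · 12/49 = 3/49, 1/4 · 6/49 = 3/98; with total 19/98.
Dividing through by the total gives posterior P(r = 2 | data) = 10/19, P(r = 3 | data) = 6/19, P(r = 6 | data) = 3/19.
So P(orange next | data) = Σ P(orange next | H) P(H | data) = (5/7)(10/19) + (4/7)(6/19) + (1/7)(3/19) = 11/19.

0.579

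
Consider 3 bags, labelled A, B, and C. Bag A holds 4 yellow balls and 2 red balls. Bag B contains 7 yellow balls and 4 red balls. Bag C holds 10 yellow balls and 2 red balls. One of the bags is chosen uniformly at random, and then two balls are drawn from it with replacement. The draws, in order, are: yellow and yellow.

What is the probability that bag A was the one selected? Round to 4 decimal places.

Compute the likelihood of the observed sequence for each case: P(data | bag A) = (4/6)(4/6) = 0.44444; P(data | bag B) = (7/11)(7/11) = 0.40496; P(data | bag C) = (10/12)(10/12) = 0.69444.
Weighting by the prior gives 1/3 · 0.44444 = 0.14815, 1/3 · 0.40496 = 0.13499, 1/3 · 0.69444 = 0.23148; summing to 0.51462.
Therefore the posterior P(bag A | data) = (0.14815) / (0.51462) = 0.28788.

0.2879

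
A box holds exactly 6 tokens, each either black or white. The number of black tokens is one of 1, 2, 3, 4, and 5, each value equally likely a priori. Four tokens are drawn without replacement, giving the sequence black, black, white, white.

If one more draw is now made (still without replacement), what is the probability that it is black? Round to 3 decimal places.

0.500

For each hypothesis, P(data | H) works out to: P(data | r = 1) = (1/6)(0/5) = 0; P(data | r = 2) = (2/6)(1/5)(4/4)(3/3) = 1/15; P(data | r = 3) = (3/6)(2/5)(3/4)(2/3) = 1/10; P(data | r = 4) = (4/6)(3/5)(2/4)(1/3) = 1/15; P(data | r = 5) = (5/6)(4/5)(1/4)(0/3) = 0.
Multiplying each by its prior: 1/5 · 0 = 0, 1/5 · 1/15 = 1/75, 1/5 · 1/10 = 1/50, 1/5 · 1/15 = 1/75, 1/5 · 0 = 0; summing to 7/150.
Normalising, the posterior is P(r = 1 | data) = 0, P(r = 2 | data) = 2/7, P(r = 3 | data) = 3/7, P(r = 4 | data) = 2/7, P(r = 5 | data) = 0.
Averaging over the posterior, P(black next | data) = (0)(2/7) + (1/2)(3/7) + (1)(2/7) = 1/2.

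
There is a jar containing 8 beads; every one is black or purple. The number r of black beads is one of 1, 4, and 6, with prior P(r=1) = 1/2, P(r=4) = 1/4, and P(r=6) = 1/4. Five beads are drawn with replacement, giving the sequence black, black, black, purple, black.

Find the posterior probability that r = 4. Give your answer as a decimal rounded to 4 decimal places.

Under each hypothesis, the probability of the observed sequence is: P(data | r = 1) = (1/8)(1/8)(1/8)(7/8)(1/8) = 0.00021362; P(data | r = 4) = (4/8)(4/8)(4/8)(4/8)(4/8) = 0.03125; P(data | r = 6) = (6/8)(6/8)(6/8)(2/8)(6/8) = 0.079102.
Multiplying each by its prior: 1/2 · 0.00021362 = 0.00010681, 1/4 · 0.03125 = 0.0078125, 1/4 · 0.079102 = 0.019775; these sum to 0.027695.
By Bayes' rule, P(r = 4 | data) = (0.0078125) / (0.027695) = 0.28209.

0.2821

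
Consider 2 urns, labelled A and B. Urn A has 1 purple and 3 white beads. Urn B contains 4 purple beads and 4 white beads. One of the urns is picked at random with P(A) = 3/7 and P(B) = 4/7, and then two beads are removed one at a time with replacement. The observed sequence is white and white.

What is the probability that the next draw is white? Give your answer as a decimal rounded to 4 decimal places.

0.6570

For each hypothesis, P(data | H) works out to: P(data | urn A) = (3/4)(3/4) = 9/16; P(data | urn B) = (4/8)(4/8) = 1/4.
Weighting by the prior gives 3/7 · 9/16 = 27/112, 4/7 · 1/4 = 1/7; summing to 43/112.
The posterior is then P(urn A | data) = 27/43, P(urn B | data) = 16/43.
The predictive probability is P(white next | data) = (3/4)(27/43) + (1/2)(16/43) = 113/172.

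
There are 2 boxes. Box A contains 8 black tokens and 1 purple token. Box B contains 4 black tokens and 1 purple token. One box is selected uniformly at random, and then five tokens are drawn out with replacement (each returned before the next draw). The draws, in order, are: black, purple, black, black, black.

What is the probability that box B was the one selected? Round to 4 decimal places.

0.5415

For each hypothesis, P(data | H) works out to: P(data | box A) = (8/9)(1/9)(8/9)(8/9)(8/9) = 0.069366; P(data | box B) = (4/5)(1/5)(4/5)(4/5)(4/5) = 0.08192.
The prior-weighted likelihoods are 1/2 · 0.069366 = 0.034683, 1/2 · 0.08192 = 0.04096; with total 0.075643.
Hence P(box B | data) = (0.04096) / (0.075643) = 0.54149.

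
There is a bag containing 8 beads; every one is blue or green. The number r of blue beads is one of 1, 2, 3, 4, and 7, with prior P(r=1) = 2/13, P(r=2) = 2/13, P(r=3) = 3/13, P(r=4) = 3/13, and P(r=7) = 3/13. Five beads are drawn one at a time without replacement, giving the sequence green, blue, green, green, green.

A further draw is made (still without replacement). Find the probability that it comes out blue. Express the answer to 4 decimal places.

0.3316

For each hypothesis, P(data | H) works out to: P(data | r = 1) = (7/8)(1/7)(6/6)(5/5)(4/4) = 0.125; P(data | r = 2) = (6/8)(2/7)(5/6)(4/5)(3/4) = 0.10714; P(data | r = 3) = (5/8)(3/7)(4/6)(3/5)(2/4) = 0.053571; P(data | r = 4) = (4/8)(4/7)(3/6)(2/5)(1/4) = 0.014286; P(data | r = 7) = (1/8)(7/7)(0/6) = 0.
Weighting by the prior gives 2/13 · 0.125 = 0.019231, 2/13 · 0.10714 = 0.016484, 3/13 · 0.053571 = 0.012363, 3/13 · 0.014286 = 0.0032967, 3/13 · 0 = 0; these sum to 0.051374.
The posterior is then P(r = 1 | data) = 0.37433, P(r = 2 | data) = 0.32086, P(r = 3 | data) = 0.24064, P(r = 4 | data) = 0.064171, P(r = 7 | data) = 0.
The predictive probability is P(blue next | data) = (0)(0.37433) + (1/3)(0.32086) + (2/3)(0.24064) + (1)(0.064171) = 0.33155.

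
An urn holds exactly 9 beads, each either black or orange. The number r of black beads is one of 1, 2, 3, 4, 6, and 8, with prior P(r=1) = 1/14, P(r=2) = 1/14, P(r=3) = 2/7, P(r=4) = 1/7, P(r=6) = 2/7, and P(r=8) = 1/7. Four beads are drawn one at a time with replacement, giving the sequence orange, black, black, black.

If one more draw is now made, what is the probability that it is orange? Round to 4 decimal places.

The likelihood of the observed sequence under each hypothesis: P(data | r = 1) = (8/9)(1/9)(1/9)(1/9) = 0.0012193; P(data | r = 2) = (7/9)(2/9)(2/9)(2/9) = 0.0085353; P(data | r = 3) = (6/9)(3/9)(3/9)(3/9) = 0.024691; P(data | r = 4) = (5/9)(4/9)(4/9)(4/9) = 0.048773; P(data | r = 6) = (3/9)(6/9)(6/9)(6/9) = 0.098765; P(data | r = 8) = (1/9)(8/9)(8/9)(8/9) = 0.078037.
Weighting by the prior gives 1/14 · 0.0012193 = 8.7095e-05, 1/14 · 0.0085353 = 0.00060966, 2/7 · 0.024691 = 0.0070547, 1/7 · 0.048773 = 0.0069676, 2/7 · 0.098765 = 0.028219, 1/7 · 0.078037 = 0.011148; summing to 0.054086.
The posterior is then P(r = 1 | data) = 0.0016103, P(r = 2 | data) = 0.011272, P(r = 3 | data) = 0.13043, P(r = 4 | data) = 0.12882, P(r = 6 | data) = 0.52174, P(r = 8 | data) = 0.20612.
Averaging over the posterior, P(orange next | data) = (8/9)(0.0016103) + (7/9)(0.011272) + (2/3)(0.13043) + (5/9)(0.12882) + (1/3)(0.52174) + (1/9)(0.20612) = 0.36554.

0.3655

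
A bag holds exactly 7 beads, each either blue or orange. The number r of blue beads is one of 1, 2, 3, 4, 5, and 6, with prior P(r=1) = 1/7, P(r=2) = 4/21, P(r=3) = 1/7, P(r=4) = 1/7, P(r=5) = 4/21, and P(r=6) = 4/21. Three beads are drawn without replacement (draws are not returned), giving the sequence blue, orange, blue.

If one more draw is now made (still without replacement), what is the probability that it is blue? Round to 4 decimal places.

Compute the likelihood of the observed sequence for each case: P(data | r = 1) = (1/7)(6/6)(0/5) = 0; P(data | r = 2) = (2/7)(5/6)(1/5) = 1/21; P(data | r = 3) = (3/7)(4/6)(2/5) = 4/35; P(data | r = 4) = (4/7)(3/6)(3/5) = 6/35; P(data | r = 5) = (5/7)(2/6)(4/5) = 4/21; P(data | r = 6) = (6/7)(1/6)(5/5) = 1/7.
Multiplying each by its prior: 1/7 · 0 = 0, 4/21 · 1/21 = 4/441, 1/7 · 4/35 = 4/245, 1/7 · 6/35 = 6/245, 4/21 · 4/21 = 16/441, 4/21 · 1/7 = 4/147; summing to 50/441.
Normalising, the posterior is P(r = 1 | data) = 0, P(r = 2 | data) = 2/25, P(r = 3 | data) = 18/125, P(r = 4 | data) = 27/125, P(r = 5 | data) = 8/25, P(r = 6 | data) = 6/25.
Averaging over the posterior, P(blue next | data) = (0)(2/25) + (1/4)(18/125) + (1/2)(27/125) + (3/4)(8/25) + (1)(6/25) = 78/125.

0.6240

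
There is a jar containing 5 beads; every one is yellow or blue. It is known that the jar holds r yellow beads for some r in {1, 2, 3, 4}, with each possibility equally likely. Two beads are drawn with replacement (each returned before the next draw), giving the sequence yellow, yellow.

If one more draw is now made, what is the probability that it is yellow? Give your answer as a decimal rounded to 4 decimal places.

0.6667

Under each hypothesis, the probability of the observed sequence is: P(data | r = 1) = (1/5)(1/5) = 1/25; P(data | r = 2) = (2/5)(2/5) = 4/25; P(data | r = 3) = (3/5)(3/5) = 9/25; P(data | r = 4) = (4/5)(4/5) = 16/25.
The prior-weighted likelihoods are 1/4 · 1/25 = 1/100, 1/4 · 4/25 = 1/25, 1/4 · 9/25 = 9/100, 1/4 · 16/25 = 4/25; with total 3/10.
The posterior is then P(r = 1 | data) = 1/30, P(r = 2 | data) = 2/15, P(r = 3 | data) = 3/10, P(r = 4 | data) = 8/15.
The predictive probability is P(yellow next | data) = (1/5)(1/30) + (2/5)(2/15) + (3/5)(3/10) + (4/5)(8/15) = 2/3.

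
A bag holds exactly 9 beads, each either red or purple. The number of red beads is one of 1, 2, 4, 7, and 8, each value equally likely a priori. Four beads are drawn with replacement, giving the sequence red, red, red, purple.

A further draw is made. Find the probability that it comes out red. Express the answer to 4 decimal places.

0.7233

For each hypothesis, P(data | H) works out to: P(data | r = 1) = (1/9)(1/9)(1/9)(8/9) = 0.0012193; P(data | r = 2) = (2/9)(2/9)(2/9)(7/9) = 0.0085353; P(data | r = 4) = (4/9)(4/9)(4/9)(5/9) = 0.048773; P(data | r = 7) = (7/9)(7/9)(7/9)(2/9) = 0.10456; P(data | r = 8) = (8/9)(8/9)(8/9)(1/9) = 0.078037.
Multiplying each by its prior: 1/5 · 0.0012193 = 0.00024387, 1/5 · 0.0085353 = 0.0017071, 1/5 · 0.048773 = 0.0097546, 1/5 · 0.10456 = 0.020911, 1/5 · 0.078037 = 0.015607; with total 0.048224.
Normalising, the posterior is P(r = 1 | data) = 0.0050569, P(r = 2 | data) = 0.035398, P(r = 4 | data) = 0.20228, P(r = 7 | data) = 0.43363, P(r = 8 | data) = 0.32364.
So P(red next | data) = Σ P(red next | H) P(H | data) = (1/9)(0.0050569) + (2/9)(0.035398) + (4/9)(0.20228) + (7/9)(0.43363) + (8/9)(0.32364) = 0.72328.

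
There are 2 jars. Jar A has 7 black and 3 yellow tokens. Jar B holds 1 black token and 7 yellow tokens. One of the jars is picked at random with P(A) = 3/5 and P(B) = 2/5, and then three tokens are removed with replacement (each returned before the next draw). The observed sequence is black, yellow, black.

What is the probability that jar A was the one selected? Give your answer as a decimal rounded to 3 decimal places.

0.942

The likelihood of the observed sequence under each hypothesis: P(data | jar A) = (7/10)(3/10)(7/10) = 0.147; P(data | jar B) = (1/8)(7/8)(1/8) = 0.013672.
The prior-weighted likelihoods are 3/5 · 0.147 = 0.0882, 2/5 · 0.013672 = 0.0054687; summing to 0.093669.
By Bayes' rule, P(jar A | data) = (0.0882) / (0.093669) = 0.94162.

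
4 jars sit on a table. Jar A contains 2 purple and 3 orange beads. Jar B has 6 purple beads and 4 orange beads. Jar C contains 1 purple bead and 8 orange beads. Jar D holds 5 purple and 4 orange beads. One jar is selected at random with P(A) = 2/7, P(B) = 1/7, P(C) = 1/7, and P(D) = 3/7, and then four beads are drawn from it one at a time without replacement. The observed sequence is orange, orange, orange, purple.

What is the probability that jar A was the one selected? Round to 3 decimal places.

0.436

Under each hypothesis, the probability of the observed sequence is: P(data | jar A) = (3/5)(2/4)(1/3)(2/2) = 0.1; P(data | jar B) = (4/10)(3/9)(2/8)(6/7) = 0.028571; P(data | jar C) = (8/9)(7/8)(6/7)(1/6) = 0.11111; P(data | jar D) = (4/9)(3/8)(2/7)(5/6) = 0.039683.
The prior-weighted likelihoods are 2/7 · 0.1 = 0.028571, 1/7 · 0.028571 = 0.0040816, 1/7 · 0.11111 = 0.015873, 3/7 · 0.039683 = 0.017007; summing to 0.065533.
So P(jar A | data) = (0.028571) / (0.065533) = 0.43599.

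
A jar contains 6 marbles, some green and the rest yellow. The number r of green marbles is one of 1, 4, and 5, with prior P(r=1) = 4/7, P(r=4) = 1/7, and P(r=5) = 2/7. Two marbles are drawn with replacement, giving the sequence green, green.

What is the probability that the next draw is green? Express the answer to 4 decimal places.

0.7571

Compute the likelihood of the observed sequence for each case: P(data | r = 1) = (1/6)(1/6) = 1/36; P(data | r = 4) = (4/6)(4/6) = 4/9; P(data | r = 5) = (5/6)(5/6) = 25/36.
Multiplying each by its prior: 4/7 · 1/36 = 1/63, 1/7 · 4/9 = 4/63, 2/7 · 25/36 = 25/126; summing to 5/18.
Dividing through by the total gives posterior P(r = 1 | data) = 2/35, P(r = 4 | data) = 8/35, P(r = 5 | data) = 5/7.
The predictive probability is P(green next | data) = (1/6)(2/35) + (2/3)(8/35) + (5/6)(5/7) = 53/70.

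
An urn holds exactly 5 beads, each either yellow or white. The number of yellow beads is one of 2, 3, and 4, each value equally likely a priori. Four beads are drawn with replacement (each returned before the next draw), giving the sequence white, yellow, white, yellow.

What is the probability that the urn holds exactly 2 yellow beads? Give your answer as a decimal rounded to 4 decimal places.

Under each hypothesis, the probability of the observed sequence is: P(data | r = 2) = (3/5)(2/5)(3/5)(2/5) = 0.0576; P(data | r = 3) = (2/5)(3/5)(2/5)(3/5) = 0.0576; P(data | r = 4) = (1/5)(4/5)(1/5)(4/5) = 0.0256.
The prior-weighted likelihoods are 1/3 · 0.0576 = 0.0192, 1/3 · 0.0576 = 0.0192, 1/3 · 0.0256 = 0.0085333; these sum to 0.046933.
So P(r = 2 | data) = (0.0192) / (0.046933) = 0.40909.

0.4091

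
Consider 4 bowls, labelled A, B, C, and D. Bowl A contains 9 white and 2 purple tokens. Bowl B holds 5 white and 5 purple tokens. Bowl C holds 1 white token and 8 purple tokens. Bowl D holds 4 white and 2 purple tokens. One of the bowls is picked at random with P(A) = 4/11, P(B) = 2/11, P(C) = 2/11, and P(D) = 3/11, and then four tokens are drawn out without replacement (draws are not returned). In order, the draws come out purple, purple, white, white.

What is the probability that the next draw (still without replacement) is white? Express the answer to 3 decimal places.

0.816

Under each hypothesis, the probability of the observed sequence is: P(data | bowl A) = (2/11)(1/10)(9/9)(8/8) = 0.018182; P(data | bowl B) = (5/10)(4/9)(5/8)(4/7) = 0.079365; P(data | bowl C) = (8/9)(7/8)(1/7)(0/6) = 0; P(data | bowl D) = (2/6)(1/5)(4/4)(3/3) = 0.066667.
Weighting by the prior gives 4/11 · 0.018182 = 0.0066116, 2/11 · 0.079365 = 0.01443, 2/11 · 0 = 0, 3/11 · 0.066667 = 0.018182; with total 0.039223.
Dividing through by the total gives posterior P(bowl A | data) = 0.16856, P(bowl B | data) = 0.36789, P(bowl C | data) = 0, P(bowl D | data) = 0.46355.
Averaging over the posterior, P(white next | data) = (1)(0.16856) + (1/2)(0.36789) + (1)(0.46355) = 0.81605.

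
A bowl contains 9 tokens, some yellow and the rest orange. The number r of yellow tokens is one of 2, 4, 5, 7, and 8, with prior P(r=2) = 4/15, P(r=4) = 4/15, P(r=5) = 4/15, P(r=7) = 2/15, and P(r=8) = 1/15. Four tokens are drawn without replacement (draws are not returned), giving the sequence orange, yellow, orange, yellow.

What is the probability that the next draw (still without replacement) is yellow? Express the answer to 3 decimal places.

Compute the likelihood of the observed sequence for each case: P(data | r = 2) = (7/9)(2/8)(6/7)(1/6) = 0.027778; P(data | r = 4) = (5/9)(4/8)(4/7)(3/6) = 0.079365; P(data | r = 5) = (4/9)(5/8)(3/7)(4/6) = 0.079365; P(data | r = 7) = (2/9)(7/8)(1/7)(6/6) = 0.027778; P(data | r = 8) = (1/9)(8/8)(0/7) = 0.
The prior-weighted likelihoods are 4/15 · 0.027778 = 0.0074074, 4/15 · 0.079365 = 0.021164, 4/15 · 0.079365 = 0.021164, 2/15 · 0.027778 = 0.0037037, 1/15 · 0 = 0; these sum to 0.053439.
Dividing through by the total gives posterior P(r = 2 | data) = 0.13861, P(r = 4 | data) = 0.39604, P(r = 5 | data) = 0.39604, P(r = 7 | data) = 0.069307, P(r = 8 | data) = 0.
The predictive probability is P(yellow next | data) = (0)(0.13861) + (2/5)(0.39604) + (3/5)(0.39604) + (1)(0.069307) = 0.46535.

0.465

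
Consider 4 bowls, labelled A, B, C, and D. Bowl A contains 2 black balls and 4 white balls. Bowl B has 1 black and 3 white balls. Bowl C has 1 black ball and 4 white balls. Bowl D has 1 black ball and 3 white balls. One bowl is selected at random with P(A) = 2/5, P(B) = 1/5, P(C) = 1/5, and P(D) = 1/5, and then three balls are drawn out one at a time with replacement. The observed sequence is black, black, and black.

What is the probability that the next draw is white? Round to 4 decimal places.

0.6991

Compute the likelihood of the observed sequence for each case: P(data | bowl A) = (2/6)(2/6)(2/6) = 0.037037; P(data | bowl B) = (1/4)(1/4)(1/4) = 0.015625; P(data | bowl C) = (1/5)(1/5)(1/5) = 0.008; P(data | bowl D) = (1/4)(1/4)(1/4) = 0.015625.
The prior-weighted likelihoods are 2/5 · 0.037037 = 0.014815, 1/5 · 0.015625 = 0.003125, 1/5 · 0.008 = 0.0016, 1/5 · 0.015625 = 0.003125; with total 0.022665.
Dividing through by the total gives posterior P(bowl A | data) = 0.65365, P(bowl B | data) = 0.13788, P(bowl C | data) = 0.070594, P(bowl D | data) = 0.13788.
The predictive probability is P(white next | data) = (2/3)(0.65365) + (3/4)(0.13788) + (4/5)(0.070594) + (3/4)(0.13788) = 0.69906.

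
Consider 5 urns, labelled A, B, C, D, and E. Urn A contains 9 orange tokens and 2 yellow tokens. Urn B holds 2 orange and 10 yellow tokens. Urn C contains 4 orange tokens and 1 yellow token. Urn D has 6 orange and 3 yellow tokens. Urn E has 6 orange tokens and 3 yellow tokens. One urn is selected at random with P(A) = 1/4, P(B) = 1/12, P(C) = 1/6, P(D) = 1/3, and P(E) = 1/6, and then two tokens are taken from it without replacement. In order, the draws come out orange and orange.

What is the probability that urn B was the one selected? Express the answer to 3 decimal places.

Compute the likelihood of the observed sequence for each case: P(data | urn A) = (9/11)(8/10) = 0.65455; P(data | urn B) = (2/12)(1/11) = 0.015152; P(data | urn C) = (4/5)(3/4) = 0.6; P(data | urn D) = (6/9)(5/8) = 0.41667; P(data | urn E) = (6/9)(5/8) = 0.41667.
Weighting by the prior gives 1/4 · 0.65455 = 0.16364, 1/12 · 0.015152 = 0.0012626, 1/6 · 0.6 = 0.1, 1/3 · 0.41667 = 0.13889, 1/6 · 0.41667 = 0.069444; these sum to 0.47323.
By Bayes' rule, P(urn B | data) = (0.0012626) / (0.47323) = 0.0026681.

0.003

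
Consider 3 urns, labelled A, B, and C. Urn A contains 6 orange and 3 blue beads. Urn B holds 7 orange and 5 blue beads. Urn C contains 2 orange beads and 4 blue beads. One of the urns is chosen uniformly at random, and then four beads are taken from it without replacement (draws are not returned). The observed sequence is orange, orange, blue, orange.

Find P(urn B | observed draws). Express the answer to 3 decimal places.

The likelihood of the observed sequence under each hypothesis: P(data | urn A) = (6/9)(5/8)(3/7)(4/6) = 0.11905; P(data | urn B) = (7/12)(6/11)(5/10)(5/9) = 0.088384; P(data | urn C) = (2/6)(1/5)(4/4)(0/3) = 0.
The prior-weighted likelihoods are 1/3 · 0.11905 = 0.039683, 1/3 · 0.088384 = 0.029461, 1/3 · 0 = 0; these sum to 0.069144.
So P(urn B | data) = (0.029461) / (0.069144) = 0.42609.

0.426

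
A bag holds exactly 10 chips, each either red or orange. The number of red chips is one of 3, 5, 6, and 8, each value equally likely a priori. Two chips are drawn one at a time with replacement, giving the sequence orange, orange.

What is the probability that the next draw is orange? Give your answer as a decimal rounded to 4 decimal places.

Under each hypothesis, the probability of the observed sequence is: P(data | r = 3) = (7/10)(7/10) = 49/100; P(data | r = 5) = (5/10)(5/10) = 1/4; P(data | r = 6) = (4/10)(4/10) = 4/25; P(data | r = 8) = (2/10)(2/10) = 1/25.
Multiplying each by its prior: 1/4 · 49/100 = 49/400, 1/4 · 1/4 = 1/16, 1/4 · 4/25 = 1/25, 1/4 · 1/25 = 1/100; these sum to 47/200.
Normalising, the posterior is P(r = 3 | data) = 49/94, P(r = 5 | data) = 25/94, P(r = 6 | data) = 8/47, P(r = 8 | data) = 2/47.
So P(orange next | data) = Σ P(orange next | H) P(H | data) = (7/10)(49/94) + (1/2)(25/94) + (2/5)(8/47) + (1/5)(2/47) = 27/47.

0.5745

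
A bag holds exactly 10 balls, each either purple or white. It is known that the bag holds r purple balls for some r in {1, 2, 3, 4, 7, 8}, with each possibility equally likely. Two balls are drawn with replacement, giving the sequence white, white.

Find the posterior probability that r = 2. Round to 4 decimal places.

Compute the likelihood of the observed sequence for each case: P(data | r = 1) = (9/10)(9/10) = 81/100; P(data | r = 2) = (8/10)(8/10) = 16/25; P(data | r = 3) = (7/10)(7/10) = 49/100; P(data | r = 4) = (6/10)(6/10) = 9/25; P(data | r = 7) = (3/10)(3/10) = 9/100; P(data | r = 8) = (2/10)(2/10) = 1/25.
The prior-weighted likelihoods are 1/6 · 81/100 = 27/200, 1/6 · 16/25 = 8/75, 1/6 · 49/100 = 49/600, 1/6 · 9/25 = 3/50, 1/6 · 9/100 = 3/200, 1/6 · 1/25 = 1/150; summing to 81/200.
Hence P(r = 2 | data) = (8/75) / (81/200) = 64/243.

0.2634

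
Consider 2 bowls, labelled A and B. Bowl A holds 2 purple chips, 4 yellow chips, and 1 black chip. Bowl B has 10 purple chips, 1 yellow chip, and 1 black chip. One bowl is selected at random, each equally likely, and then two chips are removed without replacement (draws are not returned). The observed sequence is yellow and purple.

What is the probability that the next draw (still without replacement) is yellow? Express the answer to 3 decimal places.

0.429

For each hypothesis, P(data | H) works out to: P(data | bowl A) = (4/7)(2/6) = 4/21; P(data | bowl B) = (1/12)(10/11) = 5/66.
Multiplying each by its prior: 1/2 · 4/21 = 2/21, 1/2 · 5/66 = 5/132; these sum to 41/308.
Normalising, the posterior is P(bowl A | data) = 88/123, P(bowl B | data) = 35/123.
So P(yellow next | data) = Σ P(yellow next | H) P(H | data) = (3/5)(88/123) + (0)(35/123) = 88/205.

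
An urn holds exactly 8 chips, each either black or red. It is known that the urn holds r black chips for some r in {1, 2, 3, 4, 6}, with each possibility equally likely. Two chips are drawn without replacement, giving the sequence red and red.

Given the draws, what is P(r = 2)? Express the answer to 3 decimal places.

Under each hypothesis, the probability of the observed sequence is: P(data | r = 1) = (7/8)(6/7) = 3/4; P(data | r = 2) = (6/8)(5/7) = 15/28; P(data | r = 3) = (5/8)(4/7) = 5/14; P(data | r = 4) = (4/8)(3/7) = 3/14; P(data | r = 6) = (2/8)(1/7) = 1/28.
Multiplying each by its prior: 1/5 · 3/4 = 3/20, 1/5 · 15/28 = 3/28, 1/5 · 5/14 = 1/14, 1/5 · 3/14 = 3/70, 1/5 · 1/28 = 1/140; these sum to 53/140.
So P(r = 2 | data) = (3/28) / (53/140) = 15/53.

0.283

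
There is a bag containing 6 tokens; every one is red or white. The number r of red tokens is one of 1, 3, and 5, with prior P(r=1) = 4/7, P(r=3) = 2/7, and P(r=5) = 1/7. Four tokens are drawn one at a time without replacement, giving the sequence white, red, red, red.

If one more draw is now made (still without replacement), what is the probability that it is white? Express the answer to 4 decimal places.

0.3750

The likelihood of the observed sequence under each hypothesis: P(data | r = 1) = (5/6)(1/5)(0/4) = 0; P(data | r = 3) = (3/6)(3/5)(2/4)(1/3) = 1/20; P(data | r = 5) = (1/6)(5/5)(4/4)(3/3) = 1/6.
Weighting by the prior gives 4/7 · 0 = 0, 2/7 · 1/20 = 1/70, 1/7 · 1/6 = 1/42; summing to 4/105.
Normalising, the posterior is P(r = 1 | data) = 0, P(r = 3 | data) = 3/8, P(r = 5 | data) = 5/8.
So P(white next | data) = Σ P(white next | H) P(H | data) = (1)(3/8) + (0)(5/8) = 3/8.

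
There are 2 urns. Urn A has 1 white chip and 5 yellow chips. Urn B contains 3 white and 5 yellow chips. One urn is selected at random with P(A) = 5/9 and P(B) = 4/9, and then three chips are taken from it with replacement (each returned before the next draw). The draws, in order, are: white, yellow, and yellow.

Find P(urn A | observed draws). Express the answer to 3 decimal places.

For each hypothesis, P(data | H) works out to: P(data | urn A) = (1/6)(5/6)(5/6) = 0.11574; P(data | urn B) = (3/8)(5/8)(5/8) = 0.14648.
Weighting by the prior gives 5/9 · 0.11574 = 0.0643, 4/9 · 0.14648 = 0.065104; these sum to 0.1294.
Therefore the posterior P(urn A | data) = (0.0643) / (0.1294) = 0.49689.

0.497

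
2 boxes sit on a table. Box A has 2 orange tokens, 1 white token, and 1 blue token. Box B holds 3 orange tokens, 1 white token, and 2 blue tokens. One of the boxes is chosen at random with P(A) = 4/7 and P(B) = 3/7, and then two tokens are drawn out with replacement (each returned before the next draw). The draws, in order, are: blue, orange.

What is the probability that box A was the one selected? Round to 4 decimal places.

0.5000

The likelihood of the observed sequence under each hypothesis: P(data | box A) = (1/4)(2/4) = 1/8; P(data | box B) = (2/6)(3/6) = 1/6.
Multiplying each by its prior: 4/7 · 1/8 = 1/14, 3/7 · 1/6 = 1/14; these sum to 1/7.
By Bayes' rule, P(box A | data) = (1/14) / (1/7) = 1/2.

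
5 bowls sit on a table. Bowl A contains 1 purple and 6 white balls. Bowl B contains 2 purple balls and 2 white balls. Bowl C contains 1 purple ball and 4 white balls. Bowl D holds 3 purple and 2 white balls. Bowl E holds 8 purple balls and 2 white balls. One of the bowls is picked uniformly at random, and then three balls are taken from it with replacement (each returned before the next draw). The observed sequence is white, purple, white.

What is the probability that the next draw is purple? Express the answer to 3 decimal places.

The likelihood of the observed sequence under each hypothesis: P(data | bowl A) = (6/7)(1/7)(6/7) = 0.10496; P(data | bowl B) = (2/4)(2/4)(2/4) = 0.125; P(data | bowl C) = (4/5)(1/5)(4/5) = 0.128; P(data | bowl D) = (2/5)(3/5)(2/5) = 0.096; P(data | bowl E) = (2/10)(8/10)(2/10) = 0.032.
Weighting by the prior gives 1/5 · 0.10496 = 0.020991, 1/5 · 0.125 = 0.025, 1/5 · 0.128 = 0.0256, 1/5 · 0.096 = 0.0192, 1/5 · 0.032 = 0.0064; summing to 0.097191.
Normalising, the posterior is P(bowl A | data) = 0.21598, P(bowl B | data) = 0.25722, P(bowl C | data) = 0.2634, P(bowl D | data) = 0.19755, P(bowl E | data) = 0.06585.
The predictive probability is P(purple next | data) = (1/7)(0.21598) + (1/2)(0.25722) + (1/5)(0.2634) + (3/5)(0.19755) + (4/5)(0.06585) = 0.38335.

0.383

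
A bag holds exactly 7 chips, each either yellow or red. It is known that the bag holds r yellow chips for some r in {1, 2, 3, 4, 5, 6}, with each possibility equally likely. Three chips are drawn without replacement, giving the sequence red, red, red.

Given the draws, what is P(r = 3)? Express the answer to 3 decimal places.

For each hypothesis, P(data | H) works out to: P(data | r = 1) = (6/7)(5/6)(4/5) = 4/7; P(data | r = 2) = (5/7)(4/6)(3/5) = 2/7; P(data | r = 3) = (4/7)(3/6)(2/5) = 4/35; P(data | r = 4) = (3/7)(2/6)(1/5) = 1/35; P(data | r = 5) = (2/7)(1/6)(0/5) = 0; P(data | r = 6) = (1/7)(0/6) = 0.
The prior-weighted likelihoods are 1/6 · 4/7 = 2/21, 1/6 · 2/7 = 1/21, 1/6 · 4/35 = 2/105, 1/6 · 1/35 = 1/210, 1/6 · 0 = 0, 1/6 · 0 = 0; with total 1/6.
By Bayes' rule, P(r = 3 | data) = (2/105) / (1/6) = 4/35.

0.114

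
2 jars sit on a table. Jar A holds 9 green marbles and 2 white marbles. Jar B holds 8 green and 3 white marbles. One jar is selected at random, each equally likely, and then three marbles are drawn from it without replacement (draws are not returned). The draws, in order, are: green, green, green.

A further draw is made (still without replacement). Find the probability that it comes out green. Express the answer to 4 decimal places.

0.7000

Compute the likelihood of the observed sequence for each case: P(data | jar A) = (9/11)(8/10)(7/9) = 28/55; P(data | jar B) = (8/11)(7/10)(6/9) = 56/165.
The prior-weighted likelihoods are 1/2 · 28/55 = 14/55, 1/2 · 56/165 = 28/165; summing to 14/33.
Normalising, the posterior is P(jar A | data) = 3/5, P(jar B | data) = 2/5.
So P(green next | data) = Σ P(green next | H) P(H | data) = (3/4)(3/5) + (5/8)(2/5) = 7/10.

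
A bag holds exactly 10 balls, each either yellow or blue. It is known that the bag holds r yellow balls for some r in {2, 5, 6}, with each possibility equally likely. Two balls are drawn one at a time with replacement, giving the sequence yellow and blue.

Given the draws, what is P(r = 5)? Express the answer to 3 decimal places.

For each hypothesis, P(data | H) works out to: P(data | r = 2) = (2/10)(8/10) = 4/25; P(data | r = 5) = (5/10)(5/10) = 1/4; P(data | r = 6) = (6/10)(4/10) = 6/25.
The prior-weighted likelihoods are 1/3 · 4/25 = 4/75, 1/3 · 1/4 = 1/12, 1/3 · 6/25 = 2/25; summing to 13/60.
Therefore the posterior P(r = 5 | data) = (1/12) / (13/60) = 5/13.

0.385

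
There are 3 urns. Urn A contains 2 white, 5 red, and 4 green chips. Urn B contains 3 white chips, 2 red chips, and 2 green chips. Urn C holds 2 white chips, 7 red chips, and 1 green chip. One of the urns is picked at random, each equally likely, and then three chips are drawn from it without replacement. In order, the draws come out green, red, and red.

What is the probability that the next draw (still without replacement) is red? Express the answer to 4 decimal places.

Under each hypothesis, the probability of the observed sequence is: P(data | urn A) = (4/11)(5/10)(4/9) = 0.080808; P(data | urn B) = (2/7)(2/6)(1/5) = 0.019048; P(data | urn C) = (1/10)(7/9)(6/8) = 0.058333.
The prior-weighted likelihoods are 1/3 · 0.080808 = 0.026936, 1/3 · 0.019048 = 0.0063492, 1/3 · 0.058333 = 0.019444; summing to 0.05273.
The posterior is then P(urn A | data) = 0.51083, P(urn B | data) = 0.12041, P(urn C | data) = 0.36876.
So P(red next | data) = Σ P(red next | H) P(H | data) = (3/8)(0.51083) + (0)(0.12041) + (5/7)(0.36876) = 0.45496.

0.4550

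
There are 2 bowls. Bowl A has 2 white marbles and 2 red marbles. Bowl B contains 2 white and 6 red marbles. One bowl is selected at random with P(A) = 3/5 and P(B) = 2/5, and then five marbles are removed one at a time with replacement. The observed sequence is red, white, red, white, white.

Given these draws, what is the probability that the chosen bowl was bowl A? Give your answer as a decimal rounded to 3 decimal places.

For each hypothesis, P(data | H) works out to: P(data | bowl A) = (2/4)(2/4)(2/4)(2/4)(2/4) = 0.03125; P(data | bowl B) = (6/8)(2/8)(6/8)(2/8)(2/8) = 0.0087891.
Weighting by the prior gives 3/5 · 0.03125 = 0.01875, 2/5 · 0.0087891 = 0.0035156; with total 0.022266.
So P(bowl A | data) = (0.01875) / (0.022266) = 0.84211.

0.842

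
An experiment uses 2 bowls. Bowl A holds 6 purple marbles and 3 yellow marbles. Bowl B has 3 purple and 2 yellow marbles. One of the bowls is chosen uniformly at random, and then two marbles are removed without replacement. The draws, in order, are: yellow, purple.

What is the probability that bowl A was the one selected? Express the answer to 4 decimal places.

0.4545

The likelihood of the observed sequence under each hypothesis: P(data | bowl A) = (3/9)(6/8) = 1/4; P(data | bowl B) = (2/5)(3/4) = 3/10.
Weighting by the prior gives 1/2 · 1/4 = 1/8, 1/2 · 3/10 = 3/20; summing to 11/40.
Therefore the posterior P(bowl A | data) = (1/8) / (11/40) = 5/11.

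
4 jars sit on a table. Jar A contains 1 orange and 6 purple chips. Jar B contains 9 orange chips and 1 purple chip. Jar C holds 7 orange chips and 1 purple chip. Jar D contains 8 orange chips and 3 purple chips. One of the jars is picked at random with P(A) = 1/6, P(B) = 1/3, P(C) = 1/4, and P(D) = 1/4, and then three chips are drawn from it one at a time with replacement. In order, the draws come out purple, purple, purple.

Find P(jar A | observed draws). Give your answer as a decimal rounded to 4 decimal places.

0.9468

For each hypothesis, P(data | H) works out to: P(data | jar A) = (6/7)(6/7)(6/7) = 0.62974; P(data | jar B) = (1/10)(1/10)(1/10) = 0.001; P(data | jar C) = (1/8)(1/8)(1/8) = 0.0019531; P(data | jar D) = (3/11)(3/11)(3/11) = 0.020285.
The prior-weighted likelihoods are 1/6 · 0.62974 = 0.10496, 1/3 · 0.001 = 0.00033333, 1/4 · 0.0019531 = 0.00048828, 1/4 · 0.020285 = 0.0050714; summing to 0.11085.
Therefore the posterior P(jar A | data) = (0.10496) / (0.11085) = 0.94684.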